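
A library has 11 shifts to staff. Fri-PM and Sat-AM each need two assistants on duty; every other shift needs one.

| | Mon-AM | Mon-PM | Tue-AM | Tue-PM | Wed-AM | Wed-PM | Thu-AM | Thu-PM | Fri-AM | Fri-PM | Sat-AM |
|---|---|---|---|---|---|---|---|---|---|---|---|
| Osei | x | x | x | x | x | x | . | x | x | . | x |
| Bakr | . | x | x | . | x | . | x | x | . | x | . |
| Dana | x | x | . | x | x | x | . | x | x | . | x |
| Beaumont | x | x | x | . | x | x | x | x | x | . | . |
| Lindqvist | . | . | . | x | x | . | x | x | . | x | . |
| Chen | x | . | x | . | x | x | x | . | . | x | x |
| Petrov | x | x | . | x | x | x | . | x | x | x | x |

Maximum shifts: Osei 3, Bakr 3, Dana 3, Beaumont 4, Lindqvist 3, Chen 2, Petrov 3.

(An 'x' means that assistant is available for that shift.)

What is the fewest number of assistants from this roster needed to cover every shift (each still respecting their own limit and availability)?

13 slots to fill and no one can take more than 4, so at least ⌈13/4⌉ = 4 assistants are needed.
Osei, Bakr, Beaumont, and Petrov alone can cover everything: Mon-AM→Osei, Mon-PM→Beaumont, Tue-AM→Bakr, Tue-PM→Osei, Wed-AM→Beaumont, Wed-PM→Beaumont, Thu-AM→Bakr, Thu-PM→Petrov, Fri-AM→Beaumont, Fri-PM→Bakr+Petrov, Sat-AM→Osei+Petrov.

4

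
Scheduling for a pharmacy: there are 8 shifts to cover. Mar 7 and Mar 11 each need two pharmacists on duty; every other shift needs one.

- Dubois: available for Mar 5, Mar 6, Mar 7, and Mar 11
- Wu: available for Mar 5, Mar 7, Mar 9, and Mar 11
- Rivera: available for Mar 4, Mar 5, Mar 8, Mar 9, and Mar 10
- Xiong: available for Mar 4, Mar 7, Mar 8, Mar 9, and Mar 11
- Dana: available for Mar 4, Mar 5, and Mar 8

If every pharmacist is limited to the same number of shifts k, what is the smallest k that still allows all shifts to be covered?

With 5 pharmacists and 10 worker-slots to fill, someone must work at least ⌈10/5⌉ = 2 shifts, so k ≥ 2.
k = 2 works: Mar 4→Rivera, Mar 5→Dana, Mar 6→Dubois, Mar 7→Dubois+Wu, Mar 8→Dana, Mar 9→Xiong, Mar 10→Rivera, Mar 11→Wu+Xiong.
Loads: Dubois 2, Wu 2, Rivera 2, Xiong 2, Dana 2 — all ≤ 2.

2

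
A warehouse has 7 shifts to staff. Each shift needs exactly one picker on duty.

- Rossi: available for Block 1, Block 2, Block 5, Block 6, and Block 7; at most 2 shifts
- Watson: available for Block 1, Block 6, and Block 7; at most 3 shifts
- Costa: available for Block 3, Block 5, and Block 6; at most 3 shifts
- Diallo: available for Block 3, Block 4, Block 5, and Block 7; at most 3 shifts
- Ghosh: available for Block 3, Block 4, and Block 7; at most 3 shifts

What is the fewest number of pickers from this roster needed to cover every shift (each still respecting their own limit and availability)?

3

7 slots to fill and no one can take more than 3, so at least ⌈7/3⌉ = 3 pickers are needed.
Rossi, Watson, and Diallo alone can cover everything: Block 1→Rossi, Block 2→Rossi, Block 3→Diallo, Block 4→Diallo, Block 5→Diallo, Block 6→Watson, Block 7→Watson.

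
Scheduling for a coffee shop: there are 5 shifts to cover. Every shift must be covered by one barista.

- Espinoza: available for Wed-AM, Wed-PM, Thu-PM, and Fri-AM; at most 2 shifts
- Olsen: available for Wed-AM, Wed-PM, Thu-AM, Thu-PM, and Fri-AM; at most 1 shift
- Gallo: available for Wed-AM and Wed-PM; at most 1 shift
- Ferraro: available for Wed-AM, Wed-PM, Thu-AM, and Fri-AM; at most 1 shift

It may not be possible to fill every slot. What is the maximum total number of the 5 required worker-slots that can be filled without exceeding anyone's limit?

Total capacity across all baristas is 2+1+1+1 = 5, and 5 slots are needed, so at most 5 can be filled.
An assignment achieving 5: Wed-AM→Gallo, Wed-PM→Ferraro, Thu-AM→Olsen, Thu-PM→Espinoza, Fri-AM→Espinoza.
Loads: Espinoza 2/2, Olsen 1/1, Gallo 1/1, Ferraro 1/1.

5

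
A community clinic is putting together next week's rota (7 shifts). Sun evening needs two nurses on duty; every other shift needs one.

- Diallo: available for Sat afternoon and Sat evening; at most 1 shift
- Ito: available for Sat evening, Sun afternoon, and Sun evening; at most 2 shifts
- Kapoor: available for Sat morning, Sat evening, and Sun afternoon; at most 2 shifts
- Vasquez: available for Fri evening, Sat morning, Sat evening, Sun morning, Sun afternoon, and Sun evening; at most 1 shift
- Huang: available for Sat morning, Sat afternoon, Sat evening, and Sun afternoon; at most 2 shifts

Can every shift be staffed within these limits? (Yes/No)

No

Total capacity is 8 and 8 slots are needed, so capacity alone doesn't rule it out.
Shifts {Fri evening, Sun morning} need 2 worker-slots in total, but the nurses available for any of those shifts (Vasquez) can supply at most 1 among them. So no valid schedule exists.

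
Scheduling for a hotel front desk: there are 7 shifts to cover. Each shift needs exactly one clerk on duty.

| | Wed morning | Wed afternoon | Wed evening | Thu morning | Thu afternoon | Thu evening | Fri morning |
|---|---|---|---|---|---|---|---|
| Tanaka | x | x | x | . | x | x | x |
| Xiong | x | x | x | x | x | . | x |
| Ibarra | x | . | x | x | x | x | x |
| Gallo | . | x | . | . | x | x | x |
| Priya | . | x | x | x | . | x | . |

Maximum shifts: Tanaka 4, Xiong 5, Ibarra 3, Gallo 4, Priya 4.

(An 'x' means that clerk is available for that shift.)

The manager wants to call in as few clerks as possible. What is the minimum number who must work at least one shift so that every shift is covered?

7 slots to fill and no one can take more than 5, so at least ⌈7/5⌉ = 2 clerks are needed.
Tanaka and Xiong alone can cover everything: Wed morning→Tanaka, Wed afternoon→Tanaka, Wed evening→Tanaka, Thu morning→Xiong, Thu afternoon→Xiong, Thu evening→Tanaka, Fri morning→Xiong.

2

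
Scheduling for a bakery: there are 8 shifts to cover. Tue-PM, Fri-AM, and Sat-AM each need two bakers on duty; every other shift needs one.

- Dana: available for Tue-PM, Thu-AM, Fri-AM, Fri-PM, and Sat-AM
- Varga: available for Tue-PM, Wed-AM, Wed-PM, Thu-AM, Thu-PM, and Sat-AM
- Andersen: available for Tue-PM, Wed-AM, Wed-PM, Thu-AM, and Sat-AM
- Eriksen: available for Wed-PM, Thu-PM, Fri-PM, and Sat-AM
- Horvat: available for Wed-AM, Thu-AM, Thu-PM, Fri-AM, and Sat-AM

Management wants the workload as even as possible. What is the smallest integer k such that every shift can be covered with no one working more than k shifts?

3

With 5 bakers and 11 worker-slots to fill, someone must work at least ⌈11/5⌉ = 3 shifts, so k ≥ 3.
k = 3 works: Tue-PM→Dana+Varga, Wed-AM→Varga, Wed-PM→Varga, Thu-AM→Andersen, Thu-PM→Eriksen, Fri-AM→Dana+Horvat, Fri-PM→Dana, Sat-AM→Andersen+Eriksen.
Loads: Dana 3, Varga 3, Andersen 2, Eriksen 2, Horvat 1 — all ≤ 3.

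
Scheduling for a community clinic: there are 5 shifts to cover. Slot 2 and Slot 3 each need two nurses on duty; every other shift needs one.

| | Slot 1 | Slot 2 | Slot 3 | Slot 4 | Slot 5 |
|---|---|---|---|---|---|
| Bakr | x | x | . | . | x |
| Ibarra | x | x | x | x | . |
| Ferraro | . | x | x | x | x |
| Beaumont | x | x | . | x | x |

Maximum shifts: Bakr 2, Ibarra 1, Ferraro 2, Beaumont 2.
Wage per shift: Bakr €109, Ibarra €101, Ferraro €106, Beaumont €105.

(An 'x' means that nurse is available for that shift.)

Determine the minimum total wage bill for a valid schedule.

€741

Slot 3 can only be covered by Ibarra and Ferraro, so that assignment is forced.
Picking the cheapest available nurse for each shift independently would cost €720, but that ignores the shift limits.
An optimal schedule: Slot 1→Bakr, Slot 2→Bakr+Beaumont, Slot 3→Ibarra+Ferraro, Slot 4→Ferraro, Slot 5→Beaumont.
Total: 109 + 109 + 105 + 101 + 106 + 106 + 105 = €741.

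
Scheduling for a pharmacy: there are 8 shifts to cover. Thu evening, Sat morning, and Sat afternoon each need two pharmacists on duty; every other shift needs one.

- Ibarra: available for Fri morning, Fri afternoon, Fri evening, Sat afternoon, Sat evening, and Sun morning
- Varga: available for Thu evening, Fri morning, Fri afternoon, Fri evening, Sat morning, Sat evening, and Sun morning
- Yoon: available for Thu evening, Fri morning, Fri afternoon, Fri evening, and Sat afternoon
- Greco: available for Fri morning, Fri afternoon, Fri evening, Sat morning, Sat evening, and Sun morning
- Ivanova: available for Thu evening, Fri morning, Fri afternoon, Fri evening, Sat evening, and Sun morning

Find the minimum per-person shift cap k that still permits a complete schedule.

3

With 5 pharmacists and 11 worker-slots to fill, someone must work at least ⌈11/5⌉ = 3 shifts, so k ≥ 3.
k = 3 works: Thu evening→Varga+Yoon, Fri morning→Varga, Fri afternoon→Yoon, Fri evening→Greco, Sat morning→Varga+Greco, Sat afternoon→Ibarra+Yoon, Sat evening→Ibarra, Sun morning→Ibarra.
Loads: Ibarra 3, Varga 3, Yoon 3, Greco 2, Ivanova 0 — all ≤ 3.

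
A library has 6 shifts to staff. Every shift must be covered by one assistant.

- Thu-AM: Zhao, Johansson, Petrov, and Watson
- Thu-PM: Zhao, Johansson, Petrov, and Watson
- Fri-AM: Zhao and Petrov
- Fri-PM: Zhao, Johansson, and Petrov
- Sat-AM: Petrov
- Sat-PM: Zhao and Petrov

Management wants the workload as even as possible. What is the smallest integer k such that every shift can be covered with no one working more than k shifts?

With 4 assistants and 6 worker-slots to fill, someone must work at least ⌈6/4⌉ = 2 shifts, so k ≥ 2.
k = 2 works: Thu-AM→Johansson, Thu-PM→Petrov, Fri-AM→Zhao, Fri-PM→Johansson, Sat-AM→Petrov, Sat-PM→Zhao.
Loads: Zhao 2, Johansson 2, Petrov 2, Watson 0 — all ≤ 2.

2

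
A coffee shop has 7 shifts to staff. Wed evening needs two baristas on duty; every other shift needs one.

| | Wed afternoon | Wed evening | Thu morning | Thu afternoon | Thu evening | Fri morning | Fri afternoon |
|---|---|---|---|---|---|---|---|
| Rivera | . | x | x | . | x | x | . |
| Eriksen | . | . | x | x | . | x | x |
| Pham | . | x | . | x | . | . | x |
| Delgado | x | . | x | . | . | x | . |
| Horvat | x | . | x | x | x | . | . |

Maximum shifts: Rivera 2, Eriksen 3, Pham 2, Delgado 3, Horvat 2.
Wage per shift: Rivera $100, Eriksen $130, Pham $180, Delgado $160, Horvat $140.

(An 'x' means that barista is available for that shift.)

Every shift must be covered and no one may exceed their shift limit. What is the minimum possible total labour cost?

Wed evening can only be covered by Rivera and Pham, so that assignment is forced.
Picking the cheapest available barista for each shift independently would cost $980, but that ignores the shift limits.
An optimal schedule: Wed afternoon→Horvat, Wed evening→Rivera+Pham, Thu morning→Horvat, Thu afternoon→Eriksen, Thu evening→Rivera, Fri morning→Eriksen, Fri afternoon→Eriksen.
Total: 140 + 100 + 180 + 140 + 130 + 100 + 130 + 130 = $1050.

$1050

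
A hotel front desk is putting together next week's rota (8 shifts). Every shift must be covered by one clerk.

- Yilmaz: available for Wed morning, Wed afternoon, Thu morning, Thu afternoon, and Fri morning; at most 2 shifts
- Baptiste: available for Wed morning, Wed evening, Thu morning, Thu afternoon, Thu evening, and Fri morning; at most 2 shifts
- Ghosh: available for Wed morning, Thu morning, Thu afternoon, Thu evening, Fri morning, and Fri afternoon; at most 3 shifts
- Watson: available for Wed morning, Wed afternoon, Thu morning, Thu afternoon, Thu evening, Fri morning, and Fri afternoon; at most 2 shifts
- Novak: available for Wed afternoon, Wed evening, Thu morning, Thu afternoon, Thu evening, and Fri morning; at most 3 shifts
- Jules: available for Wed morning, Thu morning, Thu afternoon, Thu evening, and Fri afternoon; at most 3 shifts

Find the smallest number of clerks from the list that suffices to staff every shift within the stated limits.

3

8 slots to fill and no one can take more than 3, so at least ⌈8/3⌉ = 3 clerks are needed.
Yilmaz, Ghosh, and Novak alone can cover everything: Wed morning→Yilmaz, Wed afternoon→Yilmaz, Wed evening→Novak, Thu morning→Ghosh, Thu afternoon→Novak, Thu evening→Ghosh, Fri morning→Novak, Fri afternoon→Ghosh.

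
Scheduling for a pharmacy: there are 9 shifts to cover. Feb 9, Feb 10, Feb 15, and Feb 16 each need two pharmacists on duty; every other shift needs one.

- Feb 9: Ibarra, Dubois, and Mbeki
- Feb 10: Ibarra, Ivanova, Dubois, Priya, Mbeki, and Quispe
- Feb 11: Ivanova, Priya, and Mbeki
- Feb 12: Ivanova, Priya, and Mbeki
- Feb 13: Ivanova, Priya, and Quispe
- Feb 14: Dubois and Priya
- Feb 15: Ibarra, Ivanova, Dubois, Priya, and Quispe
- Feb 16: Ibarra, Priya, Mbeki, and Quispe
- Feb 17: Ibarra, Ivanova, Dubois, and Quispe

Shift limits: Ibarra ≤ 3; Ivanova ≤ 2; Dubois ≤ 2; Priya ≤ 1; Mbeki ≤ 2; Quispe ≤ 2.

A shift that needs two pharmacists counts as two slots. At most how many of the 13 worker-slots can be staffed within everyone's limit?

12

Total capacity across all pharmacists is 3+2+2+1+2+2 = 12, and 13 slots are needed, so at most 12 can be filled.
An assignment achieving 12: Feb 9→Ibarra+Dubois, Feb 10→Mbeki+Quispe, Feb 11→Ivanova, Feb 12→Ivanova, Feb 13→Priya, Feb 14→Dubois, Feb 15→Quispe, Feb 16→Ibarra+Mbeki, Feb 17→Ibarra.
Loads: Ibarra 3/3, Ivanova 2/2, Dubois 2/2, Priya 1/1, Mbeki 2/2, Quispe 2/2.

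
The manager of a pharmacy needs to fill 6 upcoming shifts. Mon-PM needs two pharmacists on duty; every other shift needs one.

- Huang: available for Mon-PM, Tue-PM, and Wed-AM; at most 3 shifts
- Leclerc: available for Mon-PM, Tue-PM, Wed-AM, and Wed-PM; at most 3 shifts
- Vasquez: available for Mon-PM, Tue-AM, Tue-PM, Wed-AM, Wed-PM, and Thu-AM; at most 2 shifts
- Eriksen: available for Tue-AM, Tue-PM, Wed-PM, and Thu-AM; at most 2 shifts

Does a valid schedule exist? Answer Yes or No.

One valid schedule: Mon-PM→Huang+Leclerc, Tue-AM→Vasquez, Tue-PM→Huang, Wed-AM→Huang, Wed-PM→Leclerc, Thu-AM→Vasquez.
Loads: Huang 3/3, Leclerc 2/3, Vasquez 2/2, Eriksen 0/2 — all within limits.

Yes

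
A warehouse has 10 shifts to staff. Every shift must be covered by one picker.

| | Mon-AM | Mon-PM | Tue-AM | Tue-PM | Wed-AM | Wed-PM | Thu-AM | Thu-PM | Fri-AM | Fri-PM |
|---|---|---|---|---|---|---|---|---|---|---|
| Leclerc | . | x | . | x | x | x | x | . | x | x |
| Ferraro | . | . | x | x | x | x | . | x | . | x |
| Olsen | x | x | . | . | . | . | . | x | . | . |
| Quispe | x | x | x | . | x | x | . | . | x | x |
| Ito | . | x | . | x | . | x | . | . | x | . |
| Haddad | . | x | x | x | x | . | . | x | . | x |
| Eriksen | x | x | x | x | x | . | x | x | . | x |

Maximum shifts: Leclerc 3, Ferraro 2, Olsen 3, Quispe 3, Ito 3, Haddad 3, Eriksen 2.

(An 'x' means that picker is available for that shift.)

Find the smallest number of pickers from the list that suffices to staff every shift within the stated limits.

4

10 slots to fill and no one can take more than 3, so at least ⌈10/3⌉ = 4 pickers are needed.
Leclerc, Ferraro, Olsen, and Quispe alone can cover everything: Mon-AM→Olsen, Mon-PM→Olsen, Tue-AM→Ferraro, Tue-PM→Leclerc, Wed-AM→Quispe, Wed-PM→Quispe, Thu-AM→Leclerc, Thu-PM→Ferraro, Fri-AM→Leclerc, Fri-PM→Quispe.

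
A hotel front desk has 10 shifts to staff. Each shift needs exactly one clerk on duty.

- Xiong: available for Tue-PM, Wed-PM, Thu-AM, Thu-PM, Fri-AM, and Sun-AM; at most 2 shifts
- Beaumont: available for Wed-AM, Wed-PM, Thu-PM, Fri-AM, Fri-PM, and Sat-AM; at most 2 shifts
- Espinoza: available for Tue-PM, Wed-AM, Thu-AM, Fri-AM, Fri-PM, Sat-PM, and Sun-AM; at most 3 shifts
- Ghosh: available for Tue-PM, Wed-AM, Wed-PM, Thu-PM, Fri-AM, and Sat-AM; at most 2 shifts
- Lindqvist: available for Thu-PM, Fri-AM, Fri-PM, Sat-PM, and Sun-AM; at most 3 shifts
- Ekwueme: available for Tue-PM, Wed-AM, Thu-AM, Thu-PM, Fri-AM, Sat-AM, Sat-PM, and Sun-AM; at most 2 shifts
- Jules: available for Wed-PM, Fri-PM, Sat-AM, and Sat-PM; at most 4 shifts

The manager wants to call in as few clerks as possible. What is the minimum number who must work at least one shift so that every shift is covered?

3

10 slots to fill and no one can take more than 4, so at least ⌈10/4⌉ = 3 clerks are needed.
Espinoza, Lindqvist, and Jules alone can cover everything: Tue-PM→Espinoza, Wed-AM→Espinoza, Wed-PM→Jules, Thu-AM→Espinoza, Thu-PM→Lindqvist, Fri-AM→Lindqvist, Fri-PM→Jules, Sat-AM→Jules, Sat-PM→Jules, Sun-AM→Lindqvist.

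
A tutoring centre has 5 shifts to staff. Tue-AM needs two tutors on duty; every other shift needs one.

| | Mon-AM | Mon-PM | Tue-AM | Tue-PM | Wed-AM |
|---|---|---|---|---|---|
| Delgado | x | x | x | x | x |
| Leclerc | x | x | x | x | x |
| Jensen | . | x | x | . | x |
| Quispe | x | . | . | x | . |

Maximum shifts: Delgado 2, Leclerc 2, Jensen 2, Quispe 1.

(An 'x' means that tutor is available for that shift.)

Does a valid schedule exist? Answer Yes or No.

One valid schedule: Mon-AM→Delgado, Mon-PM→Delgado, Tue-AM→Leclerc+Jensen, Tue-PM→Leclerc, Wed-AM→Jensen.
Loads: Delgado 2/2, Leclerc 2/2, Jensen 2/2, Quispe 0/1 — all within limits.

Yes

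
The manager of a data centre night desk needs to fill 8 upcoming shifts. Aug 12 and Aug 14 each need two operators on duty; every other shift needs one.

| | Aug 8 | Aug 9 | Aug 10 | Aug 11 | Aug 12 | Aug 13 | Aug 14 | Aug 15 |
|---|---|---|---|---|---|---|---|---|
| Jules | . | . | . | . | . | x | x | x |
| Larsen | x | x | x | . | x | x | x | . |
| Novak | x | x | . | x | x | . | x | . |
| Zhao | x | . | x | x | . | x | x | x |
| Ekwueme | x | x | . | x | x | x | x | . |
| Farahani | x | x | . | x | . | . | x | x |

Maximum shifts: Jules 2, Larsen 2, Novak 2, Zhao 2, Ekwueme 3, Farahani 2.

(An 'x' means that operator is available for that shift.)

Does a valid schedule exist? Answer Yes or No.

One valid schedule: Aug 8→Zhao, Aug 9→Novak, Aug 10→Larsen, Aug 11→Zhao, Aug 12→Larsen+Novak, Aug 13→Jules, Aug 14→Ekwueme+Farahani, Aug 15→Jules.
Loads: Jules 2/2, Larsen 2/2, Novak 2/2, Zhao 2/2, Ekwueme 1/3, Farahani 1/2 — all within limits.

Yes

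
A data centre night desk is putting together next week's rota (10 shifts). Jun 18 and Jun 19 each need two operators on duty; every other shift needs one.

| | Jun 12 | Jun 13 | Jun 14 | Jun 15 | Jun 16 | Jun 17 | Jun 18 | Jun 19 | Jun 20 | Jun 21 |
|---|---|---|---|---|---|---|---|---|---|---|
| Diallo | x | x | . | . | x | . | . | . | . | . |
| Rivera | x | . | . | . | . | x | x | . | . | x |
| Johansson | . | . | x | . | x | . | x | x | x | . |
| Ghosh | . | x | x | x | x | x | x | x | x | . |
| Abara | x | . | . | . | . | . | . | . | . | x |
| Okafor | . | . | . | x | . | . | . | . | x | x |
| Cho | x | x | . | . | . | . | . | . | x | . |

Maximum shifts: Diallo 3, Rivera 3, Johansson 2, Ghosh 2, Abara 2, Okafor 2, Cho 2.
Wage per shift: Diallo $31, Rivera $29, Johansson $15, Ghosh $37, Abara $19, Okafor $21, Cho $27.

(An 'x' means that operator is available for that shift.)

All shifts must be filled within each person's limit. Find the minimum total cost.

Jun 19 can only be covered by Johansson and Ghosh, so that assignment is forced.
Picking the cheapest available operator for each shift independently would cost $256, but that ignores the shift limits.
An optimal schedule: Jun 12→Abara, Jun 13→Cho, Jun 14→Johansson, Jun 15→Okafor, Jun 16→Diallo, Jun 17→Rivera, Jun 18→Rivera+Ghosh, Jun 19→Johansson+Ghosh, Jun 20→Okafor, Jun 21→Abara.
Total: 19 + 27 + 15 + 21 + 31 + 29 + 29 + 37 + 15 + 37 + 21 + 19 = $300.

$300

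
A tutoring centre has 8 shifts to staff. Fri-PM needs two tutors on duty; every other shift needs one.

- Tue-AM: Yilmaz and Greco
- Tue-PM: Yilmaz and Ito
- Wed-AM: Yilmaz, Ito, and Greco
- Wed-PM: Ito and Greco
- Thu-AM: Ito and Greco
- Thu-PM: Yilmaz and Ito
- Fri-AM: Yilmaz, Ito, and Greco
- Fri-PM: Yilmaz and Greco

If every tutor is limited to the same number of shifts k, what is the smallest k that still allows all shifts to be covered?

3

With 3 tutors and 9 worker-slots to fill, someone must work at least ⌈9/3⌉ = 3 shifts, so k ≥ 3.
k = 3 works: Tue-AM→Yilmaz, Tue-PM→Yilmaz, Wed-AM→Greco, Wed-PM→Ito, Thu-AM→Ito, Thu-PM→Ito, Fri-AM→Greco, Fri-PM→Yilmaz+Greco.
Loads: Yilmaz 3, Ito 3, Greco 3 — all ≤ 3.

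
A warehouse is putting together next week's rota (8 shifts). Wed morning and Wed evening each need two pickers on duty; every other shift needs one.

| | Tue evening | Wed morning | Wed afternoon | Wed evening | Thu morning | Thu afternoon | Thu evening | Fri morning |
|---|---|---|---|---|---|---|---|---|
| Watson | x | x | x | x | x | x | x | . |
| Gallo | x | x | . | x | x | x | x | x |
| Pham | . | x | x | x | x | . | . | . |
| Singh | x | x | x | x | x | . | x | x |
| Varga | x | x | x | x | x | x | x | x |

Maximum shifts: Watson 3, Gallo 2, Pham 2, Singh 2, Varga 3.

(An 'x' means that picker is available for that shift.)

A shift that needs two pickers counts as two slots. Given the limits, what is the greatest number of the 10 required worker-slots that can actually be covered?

Total capacity across all pickers is 3+2+2+2+3 = 12, and 10 slots are needed, so at most 10 can be filled.
An assignment achieving 10: Tue evening→Watson, Wed morning→Pham+Singh, Wed afternoon→Watson, Wed evening→Pham+Singh, Thu morning→Varga, Thu afternoon→Watson, Thu evening→Gallo, Fri morning→Gallo.
Loads: Watson 3/3, Gallo 2/2, Pham 2/2, Singh 2/2, Varga 1/3.

10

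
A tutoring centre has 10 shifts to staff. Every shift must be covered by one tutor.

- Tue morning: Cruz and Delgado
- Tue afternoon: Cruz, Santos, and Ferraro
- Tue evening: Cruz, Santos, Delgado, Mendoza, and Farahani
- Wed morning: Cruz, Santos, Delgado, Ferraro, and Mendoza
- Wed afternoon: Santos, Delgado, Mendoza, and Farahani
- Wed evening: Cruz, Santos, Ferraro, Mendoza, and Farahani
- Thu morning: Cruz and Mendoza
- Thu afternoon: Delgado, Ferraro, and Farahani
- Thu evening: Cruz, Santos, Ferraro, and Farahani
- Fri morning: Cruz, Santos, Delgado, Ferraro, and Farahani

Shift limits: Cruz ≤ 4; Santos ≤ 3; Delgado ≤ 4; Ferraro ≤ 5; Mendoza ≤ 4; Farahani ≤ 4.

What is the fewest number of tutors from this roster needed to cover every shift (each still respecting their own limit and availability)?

10 slots to fill and no one can take more than 5, so at least ⌈10/5⌉ = 2 tutors are needed.
Any 2 tutors together have capacity at most 5+4 = 9 < 10 slots, so 2 can never suffice.
Cruz, Santos, and Delgado alone can cover everything: Tue morning→Cruz, Tue afternoon→Cruz, Tue evening→Santos, Wed morning→Delgado, Wed afternoon→Santos, Wed evening→Cruz, Thu morning→Cruz, Thu afternoon→Delgado, Thu evening→Santos, Fri morning→Delgado.

3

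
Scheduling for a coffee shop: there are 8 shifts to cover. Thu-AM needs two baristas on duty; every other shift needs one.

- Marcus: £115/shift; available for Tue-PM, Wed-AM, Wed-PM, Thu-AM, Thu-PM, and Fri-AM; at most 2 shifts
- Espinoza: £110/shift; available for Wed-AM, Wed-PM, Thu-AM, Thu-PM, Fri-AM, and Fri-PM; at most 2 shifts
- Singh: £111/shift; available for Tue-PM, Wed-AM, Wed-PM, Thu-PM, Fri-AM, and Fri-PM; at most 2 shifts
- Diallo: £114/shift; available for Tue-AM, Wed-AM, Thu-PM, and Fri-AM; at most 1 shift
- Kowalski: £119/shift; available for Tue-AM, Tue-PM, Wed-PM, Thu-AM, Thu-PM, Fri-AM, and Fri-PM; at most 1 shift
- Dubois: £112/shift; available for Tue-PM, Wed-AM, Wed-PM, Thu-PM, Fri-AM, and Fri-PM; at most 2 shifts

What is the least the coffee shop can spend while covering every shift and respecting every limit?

£1010

Picking the cheapest available barista for each shift independently would cost £1000, but that ignores the shift limits.
An optimal schedule: Tue-AM→Diallo, Tue-PM→Singh, Wed-AM→Singh, Wed-PM→Dubois, Thu-AM→Espinoza+Marcus, Thu-PM→Dubois, Fri-AM→Marcus, Fri-PM→Espinoza.
Total: 114 + 111 + 111 + 112 + 110 + 115 + 112 + 115 + 110 = £1010.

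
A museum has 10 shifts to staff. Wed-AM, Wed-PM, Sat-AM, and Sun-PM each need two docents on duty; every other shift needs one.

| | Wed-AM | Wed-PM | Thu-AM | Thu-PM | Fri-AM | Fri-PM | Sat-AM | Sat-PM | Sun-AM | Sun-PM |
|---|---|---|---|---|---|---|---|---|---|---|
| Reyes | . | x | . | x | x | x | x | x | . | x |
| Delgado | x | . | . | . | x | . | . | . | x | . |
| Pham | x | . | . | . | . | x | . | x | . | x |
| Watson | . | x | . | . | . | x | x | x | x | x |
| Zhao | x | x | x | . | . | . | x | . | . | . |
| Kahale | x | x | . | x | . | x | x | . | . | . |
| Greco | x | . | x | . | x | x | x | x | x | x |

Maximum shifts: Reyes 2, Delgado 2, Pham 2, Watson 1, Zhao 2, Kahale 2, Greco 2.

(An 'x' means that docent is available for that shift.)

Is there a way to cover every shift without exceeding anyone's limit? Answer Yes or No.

Total capacity is 2+2+2+1+2+2+2 = 13 but 14 worker-slots are needed — infeasible.

No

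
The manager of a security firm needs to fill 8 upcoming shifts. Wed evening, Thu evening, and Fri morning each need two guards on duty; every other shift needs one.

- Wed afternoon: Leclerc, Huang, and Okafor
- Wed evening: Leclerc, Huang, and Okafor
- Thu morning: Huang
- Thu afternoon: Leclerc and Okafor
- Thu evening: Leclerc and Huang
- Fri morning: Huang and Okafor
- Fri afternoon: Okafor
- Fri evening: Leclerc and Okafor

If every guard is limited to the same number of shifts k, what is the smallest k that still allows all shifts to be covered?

4

With 3 guards and 11 worker-slots to fill, someone must work at least ⌈11/3⌉ = 4 shifts, so k ≥ 4.
k = 4 works: Wed afternoon→Leclerc, Wed evening→Huang+Okafor, Thu morning→Huang, Thu afternoon→Leclerc, Thu evening→Leclerc+Huang, Fri morning→Huang+Okafor, Fri afternoon→Okafor, Fri evening→Leclerc.
Loads: Leclerc 4, Huang 4, Okafor 3 — all ≤ 4.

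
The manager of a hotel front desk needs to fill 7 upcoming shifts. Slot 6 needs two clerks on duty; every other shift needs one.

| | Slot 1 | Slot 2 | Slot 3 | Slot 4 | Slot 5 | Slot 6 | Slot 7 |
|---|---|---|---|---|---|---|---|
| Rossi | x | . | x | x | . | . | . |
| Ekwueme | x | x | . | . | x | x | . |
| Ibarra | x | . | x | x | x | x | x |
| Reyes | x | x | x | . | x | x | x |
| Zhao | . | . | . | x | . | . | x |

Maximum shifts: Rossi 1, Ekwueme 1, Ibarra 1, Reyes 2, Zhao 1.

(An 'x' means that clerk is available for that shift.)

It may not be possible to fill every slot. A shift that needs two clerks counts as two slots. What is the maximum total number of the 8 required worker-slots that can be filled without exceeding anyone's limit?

6

Total capacity across all clerks is 1+1+1+2+1 = 6, and 8 slots are needed, so at most 6 can be filled.
An assignment achieving 6: Slot 2→Ekwueme, Slot 3→Rossi, Slot 4→Ibarra, Slot 5→Reyes, Slot 6→Reyes, Slot 7→Zhao.
Loads: Rossi 1/1, Ekwueme 1/1, Ibarra 1/1, Reyes 2/2, Zhao 1/1.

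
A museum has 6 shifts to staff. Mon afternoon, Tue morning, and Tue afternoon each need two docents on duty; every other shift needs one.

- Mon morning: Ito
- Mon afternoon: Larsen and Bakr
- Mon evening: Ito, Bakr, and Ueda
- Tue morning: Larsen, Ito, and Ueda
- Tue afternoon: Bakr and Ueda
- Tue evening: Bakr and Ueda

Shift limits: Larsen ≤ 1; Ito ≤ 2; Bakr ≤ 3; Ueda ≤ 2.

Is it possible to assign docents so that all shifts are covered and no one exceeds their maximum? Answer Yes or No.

Total capacity is 1+2+3+2 = 8 but 9 worker-slots are needed — infeasible.

No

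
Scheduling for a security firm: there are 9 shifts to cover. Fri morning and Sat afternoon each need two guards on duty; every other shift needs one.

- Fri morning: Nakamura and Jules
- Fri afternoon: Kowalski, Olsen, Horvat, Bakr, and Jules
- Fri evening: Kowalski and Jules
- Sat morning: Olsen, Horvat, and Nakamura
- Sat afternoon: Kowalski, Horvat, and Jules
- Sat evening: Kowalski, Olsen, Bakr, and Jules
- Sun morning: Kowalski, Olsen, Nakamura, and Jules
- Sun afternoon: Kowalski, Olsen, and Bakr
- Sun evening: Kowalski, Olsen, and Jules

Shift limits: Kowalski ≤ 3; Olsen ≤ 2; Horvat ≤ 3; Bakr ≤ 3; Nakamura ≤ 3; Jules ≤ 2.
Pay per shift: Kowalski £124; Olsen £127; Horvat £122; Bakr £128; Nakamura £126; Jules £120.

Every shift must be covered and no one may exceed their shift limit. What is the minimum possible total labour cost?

Fri morning can only be covered by Nakamura and Jules, so that assignment is forced.
Picking the cheapest available guard for each shift independently would cost £1334, but that ignores the shift limits.
An optimal schedule: Fri morning→Jules+Nakamura, Fri afternoon→Horvat, Fri evening→Jules, Sat morning→Horvat, Sat afternoon→Horvat+Kowalski, Sat evening→Olsen, Sun morning→Nakamura, Sun afternoon→Kowalski, Sun evening→Kowalski.
Total: 120 + 126 + 122 + 120 + 122 + 122 + 124 + 127 + 126 + 124 + 124 = £1357.

£1357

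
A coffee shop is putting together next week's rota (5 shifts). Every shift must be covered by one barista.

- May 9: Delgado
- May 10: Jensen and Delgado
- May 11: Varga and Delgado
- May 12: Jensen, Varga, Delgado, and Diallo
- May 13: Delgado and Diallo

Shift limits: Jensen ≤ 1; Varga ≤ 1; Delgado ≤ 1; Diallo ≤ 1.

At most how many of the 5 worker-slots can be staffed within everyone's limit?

Total capacity across all baristas is 1+1+1+1 = 4, and 5 slots are needed, so at most 4 can be filled.
An assignment achieving 4: May 9→Delgado, May 10→Jensen, May 11→Varga, May 13→Diallo.
Loads: Jensen 1/1, Varga 1/1, Delgado 1/1, Diallo 1/1.

4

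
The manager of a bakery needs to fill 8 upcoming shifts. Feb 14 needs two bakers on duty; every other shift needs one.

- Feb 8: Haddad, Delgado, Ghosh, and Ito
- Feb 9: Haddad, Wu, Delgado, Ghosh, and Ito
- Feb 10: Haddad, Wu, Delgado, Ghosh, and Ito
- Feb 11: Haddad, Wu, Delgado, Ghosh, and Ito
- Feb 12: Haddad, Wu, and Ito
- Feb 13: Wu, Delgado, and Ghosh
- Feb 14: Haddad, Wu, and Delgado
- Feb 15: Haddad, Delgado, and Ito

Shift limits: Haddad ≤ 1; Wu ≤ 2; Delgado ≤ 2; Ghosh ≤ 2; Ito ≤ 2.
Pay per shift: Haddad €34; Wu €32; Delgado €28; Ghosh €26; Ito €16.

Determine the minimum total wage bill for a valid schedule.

€238

Picking the cheapest available baker for each shift independently would cost €182, but that ignores the shift limits.
An optimal schedule: Feb 8→Ghosh, Feb 9→Ghosh, Feb 10→Ito, Feb 11→Ito, Feb 12→Haddad, Feb 13→Wu, Feb 14→Wu+Delgado, Feb 15→Delgado.
Total: 26 + 26 + 16 + 16 + 34 + 32 + 32 + 28 + 28 = €238.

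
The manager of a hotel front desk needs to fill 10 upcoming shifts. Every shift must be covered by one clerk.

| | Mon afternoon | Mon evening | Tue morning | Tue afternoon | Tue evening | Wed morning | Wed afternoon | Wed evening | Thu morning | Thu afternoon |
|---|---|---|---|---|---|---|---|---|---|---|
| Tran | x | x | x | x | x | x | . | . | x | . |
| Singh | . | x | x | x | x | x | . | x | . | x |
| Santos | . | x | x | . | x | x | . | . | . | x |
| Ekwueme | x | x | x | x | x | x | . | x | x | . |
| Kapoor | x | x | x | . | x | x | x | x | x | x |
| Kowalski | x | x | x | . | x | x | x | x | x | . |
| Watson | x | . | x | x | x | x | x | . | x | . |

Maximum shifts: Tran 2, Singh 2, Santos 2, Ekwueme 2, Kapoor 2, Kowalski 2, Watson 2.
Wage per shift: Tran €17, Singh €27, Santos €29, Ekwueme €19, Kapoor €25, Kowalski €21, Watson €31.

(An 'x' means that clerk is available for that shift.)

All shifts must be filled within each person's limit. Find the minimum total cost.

Picking the cheapest available clerk for each shift independently would cost €184, but that ignores the shift limits.
An optimal schedule: Mon afternoon→Tran, Mon evening→Kowalski, Tue morning→Kapoor, Tue afternoon→Tran, Tue evening→Singh, Wed morning→Singh, Wed afternoon→Kowalski, Wed evening→Ekwueme, Thu morning→Ekwueme, Thu afternoon→Kapoor.
Total: 17 + 21 + 25 + 17 + 27 + 27 + 21 + 19 + 19 + 25 = €218.

€218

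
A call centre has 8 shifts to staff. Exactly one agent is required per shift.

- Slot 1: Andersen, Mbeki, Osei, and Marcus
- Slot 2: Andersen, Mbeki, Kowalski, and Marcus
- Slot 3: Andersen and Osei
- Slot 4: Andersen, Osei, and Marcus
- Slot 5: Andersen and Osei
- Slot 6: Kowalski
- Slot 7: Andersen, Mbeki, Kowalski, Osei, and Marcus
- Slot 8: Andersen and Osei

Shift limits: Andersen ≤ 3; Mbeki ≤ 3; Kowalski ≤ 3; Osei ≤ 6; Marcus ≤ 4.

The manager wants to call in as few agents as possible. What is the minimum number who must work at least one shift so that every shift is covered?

8 slots to fill and no one can take more than 6, so at least ⌈8/6⌉ = 2 agents are needed.
Kowalski and Osei alone can cover everything: Slot 1→Osei, Slot 2→Kowalski, Slot 3→Osei, Slot 4→Osei, Slot 5→Osei, Slot 6→Kowalski, Slot 7→Kowalski, Slot 8→Osei.

2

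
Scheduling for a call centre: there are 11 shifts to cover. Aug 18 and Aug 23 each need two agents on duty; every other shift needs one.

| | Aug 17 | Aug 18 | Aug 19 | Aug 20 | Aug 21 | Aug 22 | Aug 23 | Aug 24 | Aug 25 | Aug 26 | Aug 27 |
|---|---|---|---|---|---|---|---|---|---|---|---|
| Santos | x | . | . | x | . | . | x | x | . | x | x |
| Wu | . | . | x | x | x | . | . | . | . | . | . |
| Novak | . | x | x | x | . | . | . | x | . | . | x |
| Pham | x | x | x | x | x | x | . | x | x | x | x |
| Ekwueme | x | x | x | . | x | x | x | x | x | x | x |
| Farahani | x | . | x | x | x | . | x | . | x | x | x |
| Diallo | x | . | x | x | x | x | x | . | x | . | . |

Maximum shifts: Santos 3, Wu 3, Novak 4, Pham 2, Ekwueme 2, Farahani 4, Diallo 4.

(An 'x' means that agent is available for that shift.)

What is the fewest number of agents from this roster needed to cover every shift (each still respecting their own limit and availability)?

13 slots to fill and no one can take more than 4, so at least ⌈13/4⌉ = 4 agents are needed.
Santos, Novak, Pham, and Farahani alone can cover everything: Aug 17→Santos, Aug 18→Novak+Pham, Aug 19→Novak, Aug 20→Novak, Aug 21→Farahani, Aug 22→Pham, Aug 23→Santos+Farahani, Aug 24→Santos, Aug 25→Farahani, Aug 26→Farahani, Aug 27→Novak.

4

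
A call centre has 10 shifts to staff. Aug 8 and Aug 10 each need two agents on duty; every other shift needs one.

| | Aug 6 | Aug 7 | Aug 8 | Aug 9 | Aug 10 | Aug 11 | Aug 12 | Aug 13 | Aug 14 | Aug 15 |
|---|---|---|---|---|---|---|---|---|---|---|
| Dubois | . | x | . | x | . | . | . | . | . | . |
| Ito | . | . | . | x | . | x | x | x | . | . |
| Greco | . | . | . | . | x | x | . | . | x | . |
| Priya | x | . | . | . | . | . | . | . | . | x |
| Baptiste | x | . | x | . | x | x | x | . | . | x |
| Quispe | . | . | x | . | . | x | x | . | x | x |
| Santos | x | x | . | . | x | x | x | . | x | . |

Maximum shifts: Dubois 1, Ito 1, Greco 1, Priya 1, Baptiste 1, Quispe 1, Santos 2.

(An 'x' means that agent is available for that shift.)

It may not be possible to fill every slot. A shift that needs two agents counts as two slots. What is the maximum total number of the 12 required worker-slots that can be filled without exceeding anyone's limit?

Total capacity across all agents is 1+1+1+1+1+1+2 = 8, and 12 slots are needed, so at most 8 can be filled.
An assignment achieving 8: Aug 6→Priya, Aug 7→Dubois, Aug 8→Baptiste+Quispe, Aug 10→Greco+Santos, Aug 13→Ito, Aug 14→Santos.
Loads: Dubois 1/1, Ito 1/1, Greco 1/1, Priya 1/1, Baptiste 1/1, Quispe 1/1, Santos 2/2.

8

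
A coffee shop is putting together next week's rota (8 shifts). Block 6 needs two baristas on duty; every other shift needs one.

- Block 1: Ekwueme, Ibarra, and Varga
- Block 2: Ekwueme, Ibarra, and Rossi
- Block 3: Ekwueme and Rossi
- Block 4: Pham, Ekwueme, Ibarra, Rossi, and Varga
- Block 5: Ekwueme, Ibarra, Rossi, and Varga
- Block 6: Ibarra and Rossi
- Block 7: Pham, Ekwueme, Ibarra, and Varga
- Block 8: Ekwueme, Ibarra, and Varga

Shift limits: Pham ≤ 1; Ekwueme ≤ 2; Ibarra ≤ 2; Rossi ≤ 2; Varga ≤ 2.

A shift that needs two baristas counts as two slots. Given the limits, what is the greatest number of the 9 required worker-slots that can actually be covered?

Total capacity across all baristas is 1+2+2+2+2 = 9, and 9 slots are needed, so at most 9 can be filled.
An assignment achieving 9: Block 1→Ekwueme, Block 2→Ibarra, Block 3→Ekwueme, Block 4→Varga, Block 5→Rossi, Block 6→Ibarra+Rossi, Block 7→Pham, Block 8→Varga.
Loads: Pham 1/1, Ekwueme 2/2, Ibarra 2/2, Rossi 2/2, Varga 2/2.

9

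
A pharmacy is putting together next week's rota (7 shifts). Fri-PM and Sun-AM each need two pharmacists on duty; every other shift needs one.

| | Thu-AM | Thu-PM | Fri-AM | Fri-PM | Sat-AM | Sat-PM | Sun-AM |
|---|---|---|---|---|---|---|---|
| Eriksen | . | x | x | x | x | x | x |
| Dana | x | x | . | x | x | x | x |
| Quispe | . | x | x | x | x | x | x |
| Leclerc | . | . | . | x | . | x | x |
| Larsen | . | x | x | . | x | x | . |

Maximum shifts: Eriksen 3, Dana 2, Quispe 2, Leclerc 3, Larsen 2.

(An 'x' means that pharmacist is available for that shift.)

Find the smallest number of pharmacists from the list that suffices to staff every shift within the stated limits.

4

9 slots to fill and no one can take more than 3, so at least ⌈9/3⌉ = 3 pharmacists are needed.
Any 3 pharmacists together have capacity at most 3+3+2 = 8 < 9 slots, so 3 can never suffice.
Eriksen, Dana, Quispe, and Leclerc alone can cover everything: Thu-AM→Dana, Thu-PM→Eriksen, Fri-AM→Eriksen, Fri-PM→Quispe+Leclerc, Sat-AM→Eriksen, Sat-PM→Dana, Sun-AM→Quispe+Leclerc.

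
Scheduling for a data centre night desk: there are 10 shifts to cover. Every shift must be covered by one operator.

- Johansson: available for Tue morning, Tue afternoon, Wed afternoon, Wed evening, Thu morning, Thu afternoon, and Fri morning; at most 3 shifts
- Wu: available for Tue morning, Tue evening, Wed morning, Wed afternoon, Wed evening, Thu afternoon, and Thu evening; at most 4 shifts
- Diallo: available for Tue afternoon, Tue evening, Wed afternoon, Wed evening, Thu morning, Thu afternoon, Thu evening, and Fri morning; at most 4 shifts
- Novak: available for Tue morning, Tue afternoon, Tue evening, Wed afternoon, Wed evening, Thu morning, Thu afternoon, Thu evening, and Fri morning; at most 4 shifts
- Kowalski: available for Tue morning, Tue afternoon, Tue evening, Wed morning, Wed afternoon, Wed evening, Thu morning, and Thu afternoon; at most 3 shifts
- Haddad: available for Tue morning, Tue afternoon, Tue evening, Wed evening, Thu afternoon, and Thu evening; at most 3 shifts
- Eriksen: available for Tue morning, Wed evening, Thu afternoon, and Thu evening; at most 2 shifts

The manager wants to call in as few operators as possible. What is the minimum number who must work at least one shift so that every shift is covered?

10 slots to fill and no one can take more than 4, so at least ⌈10/4⌉ = 3 operators are needed.
Johansson, Wu, and Diallo alone can cover everything: Tue morning→Johansson, Tue afternoon→Johansson, Tue evening→Wu, Wed morning→Wu, Wed afternoon→Wu, Wed evening→Diallo, Thu morning→Johansson, Thu afternoon→Diallo, Thu evening→Wu, Fri morning→Diallo.

3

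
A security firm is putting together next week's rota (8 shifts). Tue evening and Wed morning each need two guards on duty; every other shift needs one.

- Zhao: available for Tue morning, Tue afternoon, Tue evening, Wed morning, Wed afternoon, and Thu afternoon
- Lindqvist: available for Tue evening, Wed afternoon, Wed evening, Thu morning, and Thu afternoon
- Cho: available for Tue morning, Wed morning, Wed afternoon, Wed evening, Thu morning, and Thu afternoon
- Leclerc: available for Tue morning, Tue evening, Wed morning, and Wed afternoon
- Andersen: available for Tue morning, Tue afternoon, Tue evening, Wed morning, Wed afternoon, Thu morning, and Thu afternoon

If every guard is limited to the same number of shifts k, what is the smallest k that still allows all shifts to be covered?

2

With 5 guards and 10 worker-slots to fill, someone must work at least ⌈10/5⌉ = 2 shifts, so k ≥ 2.
k = 2 works: Tue morning→Zhao, Tue afternoon→Zhao, Tue evening→Leclerc+Andersen, Wed morning→Leclerc+Andersen, Wed afternoon→Cho, Wed evening→Lindqvist, Thu morning→Lindqvist, Thu afternoon→Cho.
Loads: Zhao 2, Lindqvist 2, Cho 2, Leclerc 2, Andersen 2 — all ≤ 2.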